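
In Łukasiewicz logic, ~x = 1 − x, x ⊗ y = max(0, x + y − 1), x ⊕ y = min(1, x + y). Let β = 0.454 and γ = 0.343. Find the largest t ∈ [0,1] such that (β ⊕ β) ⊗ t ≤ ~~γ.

β ⊕ β = min(1, 0.454 + 0.454) = min(1, 0.908) = 0.908
So the left factor is β ⊕ β = 0.908.
~γ = 1 − 0.343 = 0.657
~~γ = 1 − 0.657 = 0.343
So the right-hand bound is ~~γ = 0.343.
The residuum of the Łukasiewicz t-norm gives the supremum: min(1, 1 − 0.908 + 0.343).
1 − 0.908 + 0.343 = 0.435, so t = min(1, 0.435) = 0.435.
Check: 0.908 ⊗ 0.435 = max(0, 0.343) = 0.343 ≤ 0.343.

0.435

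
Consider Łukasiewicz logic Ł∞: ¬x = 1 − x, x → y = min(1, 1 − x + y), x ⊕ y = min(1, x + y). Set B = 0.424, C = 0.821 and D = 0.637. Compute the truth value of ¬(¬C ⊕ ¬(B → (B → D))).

¬C = 1 − 0.821 = 0.179
B → D = min(1, 1 − 0.424 + 0.637) = min(1, 1.213) = 1.000
B → (B → D) = min(1, 1 − 0.424 + 1.000) = min(1, 1.576) = 1.000
¬(B → (B → D)) = 1 − 1.000 = 0.000
¬C ⊕ ¬(B → (B → D)) = min(1, 0.179 + 0.000) = min(1, 0.179) = 0.179
¬(¬C ⊕ ¬(B → (B → D))) = 1 − 0.179 = 0.821

0.821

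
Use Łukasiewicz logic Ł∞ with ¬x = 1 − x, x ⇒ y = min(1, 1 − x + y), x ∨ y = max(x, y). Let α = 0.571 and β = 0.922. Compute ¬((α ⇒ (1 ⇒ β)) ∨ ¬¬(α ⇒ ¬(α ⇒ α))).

0.000

1 ⇒ β = min(1, 1 − 1.000 + 0.922) = min(1, 0.922) = 0.922
α ⇒ (1 ⇒ β) = min(1, 1 − 0.571 + 0.922) = min(1, 1.351) = 1.000
α ⇒ α = min(1, 1 − 0.571 + 0.571) = min(1, 1.000) = 1.000
¬(α ⇒ α) = 1 − 1.000 = 0.000
α ⇒ ¬(α ⇒ α) = min(1, 1 − 0.571 + 0.000) = min(1, 0.429) = 0.429
¬(α ⇒ ¬(α ⇒ α)) = 1 − 0.429 = 0.571
¬¬(α ⇒ ¬(α ⇒ α)) = 1 − 0.571 = 0.429
(α ⇒ (1 ⇒ β)) ∨ ¬¬(α ⇒ ¬(α ⇒ α)) = max(1.000, 0.429) = 1.000
¬((α ⇒ (1 ⇒ β)) ∨ ¬¬(α ⇒ ¬(α ⇒ α))) = 1 − 1.000 = 0.000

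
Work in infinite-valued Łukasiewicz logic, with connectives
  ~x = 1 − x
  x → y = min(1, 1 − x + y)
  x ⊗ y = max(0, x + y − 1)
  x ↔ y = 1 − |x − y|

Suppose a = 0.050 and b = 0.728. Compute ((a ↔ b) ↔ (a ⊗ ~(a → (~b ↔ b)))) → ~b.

0.594

a ↔ b = 1 − |0.050 − 0.728| = 1 − 0.678 = 0.322
~b = 1 − 0.728 = 0.272
~b ↔ b = 1 − |0.272 − 0.728| = 1 − 0.456 = 0.544
a → (~b ↔ b) = min(1, 1 − 0.050 + 0.544) = min(1, 1.494) = 1.000
~(a → (~b ↔ b)) = 1 − 1.000 = 0.000
a ⊗ ~(a → (~b ↔ b)) = max(0, 0.050 + 0.000 − 1) = max(0, -0.950) = 0.000
(a ↔ b) ↔ (a ⊗ ~(a → (~b ↔ b))) = 1 − |0.322 − 0.000| = 1 − 0.322 = 0.678
((a ↔ b) ↔ (a ⊗ ~(a → (~b ↔ b)))) → ~b = min(1, 1 − 0.678 + 0.272) = min(1, 0.594) = 0.594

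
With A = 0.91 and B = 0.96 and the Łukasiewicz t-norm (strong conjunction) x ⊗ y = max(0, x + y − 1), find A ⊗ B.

A ⊗ B = max(0, 0.91 + 0.96 − 1) = max(0, 0.87) = 0.87
For comparison, the Gödel (minimum) t-norm min(x, y) would give 0.91.

0.87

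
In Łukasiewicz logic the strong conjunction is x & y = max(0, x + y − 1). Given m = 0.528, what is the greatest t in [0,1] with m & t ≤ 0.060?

The residuum of the Łukasiewicz t-norm gives the supremum: min(1, 1 − 0.528 + 0.060).
1 − 0.528 + 0.060 = 0.532, so t = min(1, 0.532) = 0.532.
Check: 0.528 & 0.532 = max(0, 0.060) = 0.060 ≤ 0.060.

0.532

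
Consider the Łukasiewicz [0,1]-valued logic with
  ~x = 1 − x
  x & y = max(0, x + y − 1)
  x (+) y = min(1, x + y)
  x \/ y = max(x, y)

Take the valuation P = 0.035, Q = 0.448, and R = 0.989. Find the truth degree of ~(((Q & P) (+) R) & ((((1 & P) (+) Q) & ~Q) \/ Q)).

Q & P = max(0, 0.448 + 0.035 − 1) = max(0, -0.517) = 0.000
(Q & P) (+) R = min(1, 0.000 + 0.989) = min(1, 0.989) = 0.989
1 & P = max(0, 1.000 + 0.035 − 1) = max(0, 0.035) = 0.035
(1 & P) (+) Q = min(1, 0.035 + 0.448) = min(1, 0.483) = 0.483
~Q = 1 − 0.448 = 0.552
((1 & P) (+) Q) & ~Q = max(0, 0.483 + 0.552 − 1) = max(0, 0.035) = 0.035
(((1 & P) (+) Q) & ~Q) \/ Q = max(0.035, 0.448) = 0.448
((Q & P) (+) R) & ((((1 & P) (+) Q) & ~Q) \/ Q) = max(0, 0.989 + 0.448 − 1) = max(0, 0.437) = 0.437
~(((Q & P) (+) R) & ((((1 & P) (+) Q) & ~Q) \/ Q)) = 1 − 0.437 = 0.563

0.563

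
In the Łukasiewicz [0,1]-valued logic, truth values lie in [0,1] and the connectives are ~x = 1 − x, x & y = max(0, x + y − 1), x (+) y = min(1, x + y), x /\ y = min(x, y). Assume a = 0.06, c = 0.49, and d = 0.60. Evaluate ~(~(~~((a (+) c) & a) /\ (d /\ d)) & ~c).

0.49

a (+) c = min(1, 0.06 + 0.49) = min(1, 0.55) = 0.55
(a (+) c) & a = max(0, 0.55 + 0.06 − 1) = max(0, -0.39) = 0.00
~((a (+) c) & a) = 1 − 0.00 = 1.00
~~((a (+) c) & a) = 1 − 1.00 = 0.00
d /\ d = min(0.60, 0.60) = 0.60
~~((a (+) c) & a) /\ (d /\ d) = min(0.00, 0.60) = 0.00
~(~~((a (+) c) & a) /\ (d /\ d)) = 1 − 0.00 = 1.00
~c = 1 − 0.49 = 0.51
~(~~((a (+) c) & a) /\ (d /\ d)) & ~c = max(0, 1.00 + 0.51 − 1) = max(0, 0.51) = 0.51
~(~(~~((a (+) c) & a) /\ (d /\ d)) & ~c) = 1 − 0.51 = 0.49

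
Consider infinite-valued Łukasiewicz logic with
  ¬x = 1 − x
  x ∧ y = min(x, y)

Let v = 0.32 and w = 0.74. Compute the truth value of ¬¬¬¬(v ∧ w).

0.32

v ∧ w = min(0.32, 0.74) = 0.32
¬(v ∧ w) = 1 − 0.32 = 0.68
¬¬(v ∧ w) = 1 − 0.68 = 0.32
¬¬¬(v ∧ w) = 1 − 0.32 = 0.68
¬¬¬¬(v ∧ w) = 1 − 0.68 = 0.32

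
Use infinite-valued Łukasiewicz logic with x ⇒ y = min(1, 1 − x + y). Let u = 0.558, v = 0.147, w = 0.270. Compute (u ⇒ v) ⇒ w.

u ⇒ v = min(1, 1 − 0.558 + 0.147) = min(1, 0.589) = 0.589
(u ⇒ v) ⇒ w = min(1, 1 − 0.589 + 0.270) = min(1, 0.681) = 0.681

0.681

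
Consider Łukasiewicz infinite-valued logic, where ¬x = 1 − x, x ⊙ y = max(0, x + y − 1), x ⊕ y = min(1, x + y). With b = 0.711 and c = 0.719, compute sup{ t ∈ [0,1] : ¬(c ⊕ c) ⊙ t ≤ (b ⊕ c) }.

c ⊕ c = min(1, 0.719 + 0.719) = min(1, 1.438) = 1.000
¬(c ⊕ c) = 1 − 1.000 = 0.000
So the left factor is ¬(c ⊕ c) = 0.000.
b ⊕ c = min(1, 0.711 + 0.719) = min(1, 1.430) = 1.000
So the right-hand bound is b ⊕ c = 1.000.
The residuum of the Łukasiewicz t-norm gives the supremum: min(1, 1 − 0.000 + 1.000).
1 − 0.000 + 1.000 = 2.000, so t = min(1, 2.000) = 1.000.
Check: 0.000 ⊙ 1.000 = max(0, 0.000) = 0.000 ≤ 1.000.

1.000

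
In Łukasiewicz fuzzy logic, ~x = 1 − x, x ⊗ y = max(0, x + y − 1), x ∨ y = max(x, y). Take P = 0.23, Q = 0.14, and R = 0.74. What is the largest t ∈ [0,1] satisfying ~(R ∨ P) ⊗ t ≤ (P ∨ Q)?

R ∨ P = max(0.74, 0.23) = 0.74
~(R ∨ P) = 1 − 0.74 = 0.26
So the left factor is ~(R ∨ P) = 0.26.
P ∨ Q = max(0.23, 0.14) = 0.23
So the right-hand bound is P ∨ Q = 0.23.
The residuum of the Łukasiewicz t-norm gives the supremum: min(1, 1 − 0.26 + 0.23).
1 − 0.26 + 0.23 = 0.97, so t = min(1, 0.97) = 0.97.
Check: 0.26 ⊗ 0.97 = max(0, 0.23) = 0.23 ≤ 0.23.

0.97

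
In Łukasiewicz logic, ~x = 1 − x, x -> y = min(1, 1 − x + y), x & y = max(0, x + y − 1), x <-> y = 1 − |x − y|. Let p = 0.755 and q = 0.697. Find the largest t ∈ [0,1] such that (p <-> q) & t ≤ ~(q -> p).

0.058

p <-> q = 1 − |0.755 − 0.697| = 1 − 0.058 = 0.942
So the left factor is p <-> q = 0.942.
q -> p = min(1, 1 − 0.697 + 0.755) = min(1, 1.058) = 1.000
~(q -> p) = 1 − 1.000 = 0.000
So the right-hand bound is ~(q -> p) = 0.000.
The residuum of the Łukasiewicz t-norm gives the supremum: min(1, 1 − 0.942 + 0.000).
1 − 0.942 + 0.000 = 0.058, so t = min(1, 0.058) = 0.058.
Check: 0.942 & 0.058 = max(0, 0.000) = 0.000 ≤ 0.000.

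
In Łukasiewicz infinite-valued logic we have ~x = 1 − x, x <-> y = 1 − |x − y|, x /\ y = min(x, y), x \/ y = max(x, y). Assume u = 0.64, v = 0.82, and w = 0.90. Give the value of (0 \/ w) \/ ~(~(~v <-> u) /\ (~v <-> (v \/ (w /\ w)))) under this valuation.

0.90

0 \/ w = max(0.00, 0.90) = 0.90
~v = 1 − 0.82 = 0.18
~v <-> u = 1 − |0.18 − 0.64| = 1 − 0.46 = 0.54
~(~v <-> u) = 1 − 0.54 = 0.46
w /\ w = min(0.90, 0.90) = 0.90
v \/ (w /\ w) = max(0.82, 0.90) = 0.90
~v <-> (v \/ (w /\ w)) = 1 − |0.18 − 0.90| = 1 − 0.72 = 0.28
~(~v <-> u) /\ (~v <-> (v \/ (w /\ w))) = min(0.46, 0.28) = 0.28
~(~(~v <-> u) /\ (~v <-> (v \/ (w /\ w)))) = 1 − 0.28 = 0.72
(0 \/ w) \/ ~(~(~v <-> u) /\ (~v <-> (v \/ (w /\ w)))) = max(0.90, 0.72) = 0.90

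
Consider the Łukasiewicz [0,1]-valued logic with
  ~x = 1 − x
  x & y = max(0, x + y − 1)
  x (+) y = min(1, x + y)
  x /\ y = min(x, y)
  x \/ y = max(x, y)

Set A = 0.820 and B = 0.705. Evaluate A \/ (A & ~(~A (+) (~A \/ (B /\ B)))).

0.820

~A = 1 − 0.820 = 0.180
B /\ B = min(0.705, 0.705) = 0.705
~A \/ (B /\ B) = max(0.180, 0.705) = 0.705
~A (+) (~A \/ (B /\ B)) = min(1, 0.180 + 0.705) = min(1, 0.885) = 0.885
~(~A (+) (~A \/ (B /\ B))) = 1 − 0.885 = 0.115
A & ~(~A (+) (~A \/ (B /\ B))) = max(0, 0.820 + 0.115 − 1) = max(0, -0.065) = 0.000
A \/ (A & ~(~A (+) (~A \/ (B /\ B)))) = max(0.820, 0.000) = 0.820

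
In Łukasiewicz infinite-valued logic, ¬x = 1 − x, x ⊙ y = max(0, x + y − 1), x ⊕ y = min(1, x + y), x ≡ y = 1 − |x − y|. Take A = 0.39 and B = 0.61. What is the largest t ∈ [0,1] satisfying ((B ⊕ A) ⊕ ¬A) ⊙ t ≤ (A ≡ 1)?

0.39

B ⊕ A = min(1, 0.61 + 0.39) = min(1, 1.00) = 1.00
¬A = 1 − 0.39 = 0.61
(B ⊕ A) ⊕ ¬A = min(1, 1.00 + 0.61) = min(1, 1.61) = 1.00
So the left factor is (B ⊕ A) ⊕ ¬A = 1.00.
A ≡ 1 = 1 − |0.39 − 1.00| = 1 − 0.61 = 0.39
So the right-hand bound is A ≡ 1 = 0.39.
The residuum of the Łukasiewicz t-norm gives the supremum: min(1, 1 − 1.00 + 0.39).
1 − 1.00 + 0.39 = 0.39, so t = min(1, 0.39) = 0.39.
Check: 1.00 ⊙ 0.39 = max(0, 0.39) = 0.39 ≤ 0.39.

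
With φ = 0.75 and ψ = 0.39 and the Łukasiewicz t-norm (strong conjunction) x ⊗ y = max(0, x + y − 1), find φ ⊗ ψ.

φ ⊗ ψ = max(0, 0.75 + 0.39 − 1) = max(0, 0.14) = 0.14
For comparison, the Gödel (minimum) t-norm min(x, y) would give 0.39.

0.14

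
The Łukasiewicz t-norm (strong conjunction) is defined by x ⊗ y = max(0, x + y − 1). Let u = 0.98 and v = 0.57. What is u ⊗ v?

0.55

u ⊗ v = max(0, 0.98 + 0.57 − 1) = max(0, 0.55) = 0.55
For comparison, the Gödel (minimum) t-norm min(x, y) would give 0.57.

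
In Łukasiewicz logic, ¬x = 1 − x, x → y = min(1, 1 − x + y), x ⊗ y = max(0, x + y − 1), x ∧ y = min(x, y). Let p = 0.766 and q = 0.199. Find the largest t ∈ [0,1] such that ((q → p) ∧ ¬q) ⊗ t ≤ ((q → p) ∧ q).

0.398

q → p = min(1, 1 − 0.199 + 0.766) = min(1, 1.567) = 1.000
¬q = 1 − 0.199 = 0.801
(q → p) ∧ ¬q = min(1.000, 0.801) = 0.801
So the left factor is (q → p) ∧ ¬q = 0.801.
(q → p) ∧ q = min(1.000, 0.199) = 0.199
So the right-hand bound is (q → p) ∧ q = 0.199.
The residuum of the Łukasiewicz t-norm gives the supremum: min(1, 1 − 0.801 + 0.199).
1 − 0.801 + 0.199 = 0.398, so t = min(1, 0.398) = 0.398.
Check: 0.801 ⊗ 0.398 = max(0, 0.199) = 0.199 ≤ 0.199.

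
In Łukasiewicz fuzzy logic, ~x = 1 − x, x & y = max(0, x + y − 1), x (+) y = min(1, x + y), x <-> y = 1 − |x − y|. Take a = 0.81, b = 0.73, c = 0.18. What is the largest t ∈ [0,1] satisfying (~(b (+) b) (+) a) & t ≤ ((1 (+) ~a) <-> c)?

0.37

b (+) b = min(1, 0.73 + 0.73) = min(1, 1.46) = 1.00
~(b (+) b) = 1 − 1.00 = 0.00
~(b (+) b) (+) a = min(1, 0.00 + 0.81) = min(1, 0.81) = 0.81
So the left factor is ~(b (+) b) (+) a = 0.81.
~a = 1 − 0.81 = 0.19
1 (+) ~a = min(1, 1.00 + 0.19) = min(1, 1.19) = 1.00
(1 (+) ~a) <-> c = 1 − |1.00 − 0.18| = 1 − 0.82 = 0.18
So the right-hand bound is (1 (+) ~a) <-> c = 0.18.
The residuum of the Łukasiewicz t-norm gives the supremum: min(1, 1 − 0.81 + 0.18).
1 − 0.81 + 0.18 = 0.37, so t = min(1, 0.37) = 0.37.
Check: 0.81 & 0.37 = max(0, 0.18) = 0.18 ≤ 0.18.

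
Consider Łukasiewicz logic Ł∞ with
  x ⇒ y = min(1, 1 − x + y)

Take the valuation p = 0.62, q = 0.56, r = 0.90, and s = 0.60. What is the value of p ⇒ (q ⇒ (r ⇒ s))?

r ⇒ s = min(1, 1 − 0.90 + 0.60) = min(1, 0.70) = 0.70
q ⇒ (r ⇒ s) = min(1, 1 − 0.56 + 0.70) = min(1, 1.14) = 1.00
p ⇒ (q ⇒ (r ⇒ s)) = min(1, 1 − 0.62 + 1.00) = min(1, 1.38) = 1.00

1.00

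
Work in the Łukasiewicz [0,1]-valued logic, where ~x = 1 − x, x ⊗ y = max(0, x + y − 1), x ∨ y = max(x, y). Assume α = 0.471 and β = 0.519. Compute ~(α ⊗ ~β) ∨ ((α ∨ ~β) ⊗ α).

~β = 1 − 0.519 = 0.481
α ⊗ ~β = max(0, 0.471 + 0.481 − 1) = max(0, -0.048) = 0.000
~(α ⊗ ~β) = 1 − 0.000 = 1.000
α ∨ ~β = max(0.471, 0.481) = 0.481
(α ∨ ~β) ⊗ α = max(0, 0.481 + 0.471 − 1) = max(0, -0.048) = 0.000
~(α ⊗ ~β) ∨ ((α ∨ ~β) ⊗ α) = max(1.000, 0.000) = 1.000

1.000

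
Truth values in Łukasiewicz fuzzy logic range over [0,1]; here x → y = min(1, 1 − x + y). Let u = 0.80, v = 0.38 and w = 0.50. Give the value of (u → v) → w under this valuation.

0.92

u → v = min(1, 1 − 0.80 + 0.38) = min(1, 0.58) = 0.58
(u → v) → w = min(1, 1 − 0.58 + 0.50) = min(1, 0.92) = 0.92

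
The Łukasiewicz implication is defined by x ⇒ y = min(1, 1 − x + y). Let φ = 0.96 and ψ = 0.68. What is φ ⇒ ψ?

0.72

φ ⇒ ψ = min(1, 1 − 0.96 + 0.68) = min(1, 0.72) = 0.72
For comparison, the Gödel implication (1 if x ≤ y else y) would give 0.68.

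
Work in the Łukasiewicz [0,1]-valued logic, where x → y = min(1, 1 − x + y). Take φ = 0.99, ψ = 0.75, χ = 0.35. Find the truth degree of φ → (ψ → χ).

ψ → χ = min(1, 1 − 0.75 + 0.35) = min(1, 0.60) = 0.60
φ → (ψ → χ) = min(1, 1 − 0.99 + 0.60) = min(1, 0.61) = 0.61

0.61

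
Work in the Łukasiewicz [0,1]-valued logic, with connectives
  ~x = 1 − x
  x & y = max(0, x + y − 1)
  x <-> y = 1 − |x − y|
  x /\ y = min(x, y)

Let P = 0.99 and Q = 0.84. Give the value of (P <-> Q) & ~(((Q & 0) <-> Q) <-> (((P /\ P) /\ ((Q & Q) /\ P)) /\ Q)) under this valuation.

P <-> Q = 1 − |0.99 − 0.84| = 1 − 0.15 = 0.85
Q & 0 = max(0, 0.84 + 0.00 − 1) = max(0, -0.16) = 0.00
(Q & 0) <-> Q = 1 − |0.00 − 0.84| = 1 − 0.84 = 0.16
P /\ P = min(0.99, 0.99) = 0.99
Q & Q = max(0, 0.84 + 0.84 − 1) = max(0, 0.68) = 0.68
(Q & Q) /\ P = min(0.68, 0.99) = 0.68
(P /\ P) /\ ((Q & Q) /\ P) = min(0.99, 0.68) = 0.68
((P /\ P) /\ ((Q & Q) /\ P)) /\ Q = min(0.68, 0.84) = 0.68
((Q & 0) <-> Q) <-> (((P /\ P) /\ ((Q & Q) /\ P)) /\ Q) = 1 − |0.16 − 0.68| = 1 − 0.52 = 0.48
~(((Q & 0) <-> Q) <-> (((P /\ P) /\ ((Q & Q) /\ P)) /\ Q)) = 1 − 0.48 = 0.52
(P <-> Q) & ~(((Q & 0) <-> Q) <-> (((P /\ P) /\ ((Q & Q) /\ P)) /\ Q)) = max(0, 0.85 + 0.52 − 1) = max(0, 0.37) = 0.37

0.37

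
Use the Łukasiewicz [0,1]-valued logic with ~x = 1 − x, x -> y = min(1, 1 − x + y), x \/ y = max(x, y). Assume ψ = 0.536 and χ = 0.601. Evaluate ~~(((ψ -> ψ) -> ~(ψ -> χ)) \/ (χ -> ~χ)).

ψ -> ψ = min(1, 1 − 0.536 + 0.536) = min(1, 1.000) = 1.000
ψ -> χ = min(1, 1 − 0.536 + 0.601) = min(1, 1.065) = 1.000
~(ψ -> χ) = 1 − 1.000 = 0.000
(ψ -> ψ) -> ~(ψ -> χ) = min(1, 1 − 1.000 + 0.000) = min(1, 0.000) = 0.000
~χ = 1 − 0.601 = 0.399
χ -> ~χ = min(1, 1 − 0.601 + 0.399) = min(1, 0.798) = 0.798
((ψ -> ψ) -> ~(ψ -> χ)) \/ (χ -> ~χ) = max(0.000, 0.798) = 0.798
~(((ψ -> ψ) -> ~(ψ -> χ)) \/ (χ -> ~χ)) = 1 − 0.798 = 0.202
~~(((ψ -> ψ) -> ~(ψ -> χ)) \/ (χ -> ~χ)) = 1 − 0.202 = 0.798

0.798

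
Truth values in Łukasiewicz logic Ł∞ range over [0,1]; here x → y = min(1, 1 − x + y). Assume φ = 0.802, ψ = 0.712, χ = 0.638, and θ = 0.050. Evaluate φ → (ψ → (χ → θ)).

0.898

χ → θ = min(1, 1 − 0.638 + 0.050) = min(1, 0.412) = 0.412
ψ → (χ → θ) = min(1, 1 − 0.712 + 0.412) = min(1, 0.700) = 0.700
φ → (ψ → (χ → θ)) = min(1, 1 − 0.802 + 0.700) = min(1, 0.898) = 0.898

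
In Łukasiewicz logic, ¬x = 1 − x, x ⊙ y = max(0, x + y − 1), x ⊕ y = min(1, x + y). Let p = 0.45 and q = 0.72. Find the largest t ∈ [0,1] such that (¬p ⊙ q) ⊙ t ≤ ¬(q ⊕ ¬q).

0.73

¬p = 1 − 0.45 = 0.55
¬p ⊙ q = max(0, 0.55 + 0.72 − 1) = max(0, 0.27) = 0.27
So the left factor is ¬p ⊙ q = 0.27.
¬q = 1 − 0.72 = 0.28
q ⊕ ¬q = min(1, 0.72 + 0.28) = min(1, 1.00) = 1.00
¬(q ⊕ ¬q) = 1 − 1.00 = 0.00
So the right-hand bound is ¬(q ⊕ ¬q) = 0.00.
The residuum of the Łukasiewicz t-norm gives the supremum: min(1, 1 − 0.27 + 0.00).
1 − 0.27 + 0.00 = 0.73, so t = min(1, 0.73) = 0.73.
Check: 0.27 ⊙ 0.73 = max(0, 0.00) = 0.00 ≤ 0.00.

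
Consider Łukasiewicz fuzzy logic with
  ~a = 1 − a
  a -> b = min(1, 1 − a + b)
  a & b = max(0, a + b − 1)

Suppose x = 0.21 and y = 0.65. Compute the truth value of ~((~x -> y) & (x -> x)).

0.14

~x = 1 − 0.21 = 0.79
~x -> y = min(1, 1 − 0.79 + 0.65) = min(1, 0.86) = 0.86
x -> x = min(1, 1 − 0.21 + 0.21) = min(1, 1.00) = 1.00
(~x -> y) & (x -> x) = max(0, 0.86 + 1.00 − 1) = max(0, 0.86) = 0.86
~((~x -> y) & (x -> x)) = 1 − 0.86 = 0.14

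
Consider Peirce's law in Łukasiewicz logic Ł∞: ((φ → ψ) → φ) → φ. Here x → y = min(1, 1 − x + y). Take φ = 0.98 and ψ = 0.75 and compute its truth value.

φ → ψ = min(1, 1 − 0.98 + 0.75) = min(1, 0.77) = 0.77
(φ → ψ) → φ = min(1, 1 − 0.77 + 0.98) = min(1, 1.21) = 1.00
((φ → ψ) → φ) → φ = min(1, 1 − 1.00 + 0.98) = min(1, 0.98) = 0.98
(The value 0.98 < 1 shows this instance is not satisfied; not a Ł∞-tautology in general.)

0.98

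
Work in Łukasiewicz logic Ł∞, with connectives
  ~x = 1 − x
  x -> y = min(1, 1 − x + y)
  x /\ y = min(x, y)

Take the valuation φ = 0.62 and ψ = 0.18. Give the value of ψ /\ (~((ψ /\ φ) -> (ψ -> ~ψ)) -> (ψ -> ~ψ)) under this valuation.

0.18

ψ /\ φ = min(0.18, 0.62) = 0.18
~ψ = 1 − 0.18 = 0.82
ψ -> ~ψ = min(1, 1 − 0.18 + 0.82) = min(1, 1.64) = 1.00
(ψ /\ φ) -> (ψ -> ~ψ) = min(1, 1 − 0.18 + 1.00) = min(1, 1.82) = 1.00
~((ψ /\ φ) -> (ψ -> ~ψ)) = 1 − 1.00 = 0.00
~((ψ /\ φ) -> (ψ -> ~ψ)) -> (ψ -> ~ψ) = min(1, 1 − 0.00 + 1.00) = min(1, 2.00) = 1.00
ψ /\ (~((ψ /\ φ) -> (ψ -> ~ψ)) -> (ψ -> ~ψ)) = min(0.18, 1.00) = 0.18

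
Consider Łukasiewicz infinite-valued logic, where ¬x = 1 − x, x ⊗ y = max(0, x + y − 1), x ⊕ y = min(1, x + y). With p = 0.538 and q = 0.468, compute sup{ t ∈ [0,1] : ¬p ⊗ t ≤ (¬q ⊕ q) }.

¬p = 1 − 0.538 = 0.462
So the left factor is ¬p = 0.462.
¬q = 1 − 0.468 = 0.532
¬q ⊕ q = min(1, 0.532 + 0.468) = min(1, 1.000) = 1.000
So the right-hand bound is ¬q ⊕ q = 1.000.
The residuum of the Łukasiewicz t-norm gives the supremum: min(1, 1 − 0.462 + 1.000).
1 − 0.462 + 1.000 = 1.538, so t = min(1, 1.538) = 1.000.
Check: 0.462 ⊗ 1.000 = max(0, 0.462) = 0.462 ≤ 1.000.

1.000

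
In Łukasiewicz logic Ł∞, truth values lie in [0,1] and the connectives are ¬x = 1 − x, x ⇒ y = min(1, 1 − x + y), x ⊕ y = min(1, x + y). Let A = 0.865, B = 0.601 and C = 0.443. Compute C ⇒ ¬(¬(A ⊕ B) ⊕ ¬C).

1.000

A ⊕ B = min(1, 0.865 + 0.601) = min(1, 1.466) = 1.000
¬(A ⊕ B) = 1 − 1.000 = 0.000
¬C = 1 − 0.443 = 0.557
¬(A ⊕ B) ⊕ ¬C = min(1, 0.000 + 0.557) = min(1, 0.557) = 0.557
¬(¬(A ⊕ B) ⊕ ¬C) = 1 − 0.557 = 0.443
C ⇒ ¬(¬(A ⊕ B) ⊕ ¬C) = min(1, 1 − 0.443 + 0.443) = min(1, 1.000) = 1.000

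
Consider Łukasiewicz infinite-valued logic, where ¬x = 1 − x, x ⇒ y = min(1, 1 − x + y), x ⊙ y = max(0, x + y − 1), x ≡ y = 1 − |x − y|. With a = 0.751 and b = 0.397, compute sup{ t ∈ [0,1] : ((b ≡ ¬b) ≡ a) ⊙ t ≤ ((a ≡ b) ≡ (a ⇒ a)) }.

0.689

¬b = 1 − 0.397 = 0.603
b ≡ ¬b = 1 − |0.397 − 0.603| = 1 − 0.206 = 0.794
(b ≡ ¬b) ≡ a = 1 − |0.794 − 0.751| = 1 − 0.043 = 0.957
So the left factor is (b ≡ ¬b) ≡ a = 0.957.
a ≡ b = 1 − |0.751 − 0.397| = 1 − 0.354 = 0.646
a ⇒ a = min(1, 1 − 0.751 + 0.751) = min(1, 1.000) = 1.000
(a ≡ b) ≡ (a ⇒ a) = 1 − |0.646 − 1.000| = 1 − 0.354 = 0.646
So the right-hand bound is (a ≡ b) ≡ (a ⇒ a) = 0.646.
The residuum of the Łukasiewicz t-norm gives the supremum: min(1, 1 − 0.957 + 0.646).
1 − 0.957 + 0.646 = 0.689, so t = min(1, 0.689) = 0.689.
Check: 0.957 ⊙ 0.689 = max(0, 0.646) = 0.646 ≤ 0.646.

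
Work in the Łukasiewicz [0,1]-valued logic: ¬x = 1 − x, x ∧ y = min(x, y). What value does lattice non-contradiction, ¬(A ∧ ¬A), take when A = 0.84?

0.84

¬A = 1 − 0.84 = 0.16
A ∧ ¬A = min(0.84, 0.16) = 0.16
¬(A ∧ ¬A) = 1 − 0.16 = 0.84
(The value 0.84 < 1 shows this instance is not satisfied; not a Ł∞-tautology — its value is 1 − min(a, 1−a).)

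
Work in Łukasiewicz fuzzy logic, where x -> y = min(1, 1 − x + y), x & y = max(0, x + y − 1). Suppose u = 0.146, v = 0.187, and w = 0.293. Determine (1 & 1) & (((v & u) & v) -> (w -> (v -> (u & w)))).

1 & 1 = max(0, 1.000 + 1.000 − 1) = max(0, 1.000) = 1.000
v & u = max(0, 0.187 + 0.146 − 1) = max(0, -0.667) = 0.000
(v & u) & v = max(0, 0.000 + 0.187 − 1) = max(0, -0.813) = 0.000
u & w = max(0, 0.146 + 0.293 − 1) = max(0, -0.561) = 0.000
v -> (u & w) = min(1, 1 − 0.187 + 0.000) = min(1, 0.813) = 0.813
w -> (v -> (u & w)) = min(1, 1 − 0.293 + 0.813) = min(1, 1.520) = 1.000
((v & u) & v) -> (w -> (v -> (u & w))) = min(1, 1 − 0.000 + 1.000) = min(1, 2.000) = 1.000
(1 & 1) & (((v & u) & v) -> (w -> (v -> (u & w)))) = max(0, 1.000 + 1.000 − 1) = max(0, 1.000) = 1.000

1.000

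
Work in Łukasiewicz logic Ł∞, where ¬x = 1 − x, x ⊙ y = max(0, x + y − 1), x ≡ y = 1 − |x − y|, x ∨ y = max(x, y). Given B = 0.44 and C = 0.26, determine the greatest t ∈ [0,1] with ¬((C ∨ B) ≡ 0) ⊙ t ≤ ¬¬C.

C ∨ B = max(0.26, 0.44) = 0.44
(C ∨ B) ≡ 0 = 1 − |0.44 − 0.00| = 1 − 0.44 = 0.56
¬((C ∨ B) ≡ 0) = 1 − 0.56 = 0.44
So the left factor is ¬((C ∨ B) ≡ 0) = 0.44.
¬C = 1 − 0.26 = 0.74
¬¬C = 1 − 0.74 = 0.26
So the right-hand bound is ¬¬C = 0.26.
The residuum of the Łukasiewicz t-norm gives the supremum: min(1, 1 − 0.44 + 0.26).
1 − 0.44 + 0.26 = 0.82, so t = min(1, 0.82) = 0.82.
Check: 0.44 ⊙ 0.82 = max(0, 0.26) = 0.26 ≤ 0.26.

0.82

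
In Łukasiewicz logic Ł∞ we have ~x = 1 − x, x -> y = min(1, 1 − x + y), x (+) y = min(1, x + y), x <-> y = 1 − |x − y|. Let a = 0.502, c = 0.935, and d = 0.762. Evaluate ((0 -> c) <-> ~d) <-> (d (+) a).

0.238

0 -> c = min(1, 1 − 0.000 + 0.935) = min(1, 1.935) = 1.000
~d = 1 − 0.762 = 0.238
(0 -> c) <-> ~d = 1 − |1.000 − 0.238| = 1 − 0.762 = 0.238
d (+) a = min(1, 0.762 + 0.502) = min(1, 1.264) = 1.000
((0 -> c) <-> ~d) <-> (d (+) a) = 1 − |0.238 − 1.000| = 1 − 0.762 = 0.238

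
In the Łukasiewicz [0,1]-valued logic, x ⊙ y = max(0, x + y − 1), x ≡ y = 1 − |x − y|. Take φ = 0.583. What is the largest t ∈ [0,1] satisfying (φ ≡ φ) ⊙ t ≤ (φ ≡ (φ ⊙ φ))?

φ ≡ φ = 1 − |0.583 − 0.583| = 1 − 0.000 = 1.000
So the left factor is φ ≡ φ = 1.000.
φ ⊙ φ = max(0, 0.583 + 0.583 − 1) = max(0, 0.166) = 0.166
φ ≡ (φ ⊙ φ) = 1 − |0.583 − 0.166| = 1 − 0.417 = 0.583
So the right-hand bound is φ ≡ (φ ⊙ φ) = 0.583.
The residuum of the Łukasiewicz t-norm gives the supremum: min(1, 1 − 1.000 + 0.583).
1 − 1.000 + 0.583 = 0.583, so t = min(1, 0.583) = 0.583.
Check: 1.000 ⊙ 0.583 = max(0, 0.583) = 0.583 ≤ 0.583.

0.583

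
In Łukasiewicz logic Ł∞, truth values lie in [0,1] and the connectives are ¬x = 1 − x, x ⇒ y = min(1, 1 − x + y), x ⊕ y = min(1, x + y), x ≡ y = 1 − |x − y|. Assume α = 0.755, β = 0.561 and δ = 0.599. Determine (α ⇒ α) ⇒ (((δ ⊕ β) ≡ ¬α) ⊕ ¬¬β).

0.806

α ⇒ α = min(1, 1 − 0.755 + 0.755) = min(1, 1.000) = 1.000
δ ⊕ β = min(1, 0.599 + 0.561) = min(1, 1.160) = 1.000
¬α = 1 − 0.755 = 0.245
(δ ⊕ β) ≡ ¬α = 1 − |1.000 − 0.245| = 1 − 0.755 = 0.245
¬β = 1 − 0.561 = 0.439
¬¬β = 1 − 0.439 = 0.561
((δ ⊕ β) ≡ ¬α) ⊕ ¬¬β = min(1, 0.245 + 0.561) = min(1, 0.806) = 0.806
(α ⇒ α) ⇒ (((δ ⊕ β) ≡ ¬α) ⊕ ¬¬β) = min(1, 1 − 1.000 + 0.806) = min(1, 0.806) = 0.806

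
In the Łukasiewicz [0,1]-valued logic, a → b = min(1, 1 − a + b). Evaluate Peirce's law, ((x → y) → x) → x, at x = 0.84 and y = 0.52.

x → y = min(1, 1 − 0.84 + 0.52) = min(1, 0.68) = 0.68
(x → y) → x = min(1, 1 − 0.68 + 0.84) = min(1, 1.16) = 1.00
((x → y) → x) → x = min(1, 1 − 1.00 + 0.84) = min(1, 0.84) = 0.84
(The value 0.84 < 1 shows this instance is not satisfied; not a Ł∞-tautology in general.)

0.84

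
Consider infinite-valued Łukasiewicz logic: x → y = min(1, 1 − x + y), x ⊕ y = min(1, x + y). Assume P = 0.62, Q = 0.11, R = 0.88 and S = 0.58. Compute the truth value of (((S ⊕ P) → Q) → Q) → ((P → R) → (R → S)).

S ⊕ P = min(1, 0.58 + 0.62) = min(1, 1.20) = 1.00
(S ⊕ P) → Q = min(1, 1 − 1.00 + 0.11) = min(1, 0.11) = 0.11
((S ⊕ P) → Q) → Q = min(1, 1 − 0.11 + 0.11) = min(1, 1.00) = 1.00
P → R = min(1, 1 − 0.62 + 0.88) = min(1, 1.26) = 1.00
R → S = min(1, 1 − 0.88 + 0.58) = min(1, 0.70) = 0.70
(P → R) → (R → S) = min(1, 1 − 1.00 + 0.70) = min(1, 0.70) = 0.70
(((S ⊕ P) → Q) → Q) → ((P → R) → (R → S)) = min(1, 1 − 1.00 + 0.70) = min(1, 0.70) = 0.70

0.70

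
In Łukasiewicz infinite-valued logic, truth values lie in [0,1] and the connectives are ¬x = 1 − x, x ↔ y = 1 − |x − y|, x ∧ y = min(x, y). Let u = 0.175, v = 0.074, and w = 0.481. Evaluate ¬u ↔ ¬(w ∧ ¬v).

0.694

¬u = 1 − 0.175 = 0.825
¬v = 1 − 0.074 = 0.926
w ∧ ¬v = min(0.481, 0.926) = 0.481
¬(w ∧ ¬v) = 1 − 0.481 = 0.519
¬u ↔ ¬(w ∧ ¬v) = 1 − |0.825 − 0.519| = 1 − 0.306 = 0.694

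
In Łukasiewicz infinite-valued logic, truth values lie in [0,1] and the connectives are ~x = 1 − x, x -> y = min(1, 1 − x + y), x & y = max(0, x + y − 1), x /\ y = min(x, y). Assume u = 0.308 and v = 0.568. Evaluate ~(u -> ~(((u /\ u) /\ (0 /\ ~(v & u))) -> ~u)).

u /\ u = min(0.308, 0.308) = 0.308
v & u = max(0, 0.568 + 0.308 − 1) = max(0, -0.124) = 0.000
~(v & u) = 1 − 0.000 = 1.000
0 /\ ~(v & u) = min(0.000, 1.000) = 0.000
(u /\ u) /\ (0 /\ ~(v & u)) = min(0.308, 0.000) = 0.000
~u = 1 − 0.308 = 0.692
((u /\ u) /\ (0 /\ ~(v & u))) -> ~u = min(1, 1 − 0.000 + 0.692) = min(1, 1.692) = 1.000
~(((u /\ u) /\ (0 /\ ~(v & u))) -> ~u) = 1 − 1.000 = 0.000
u -> ~(((u /\ u) /\ (0 /\ ~(v & u))) -> ~u) = min(1, 1 − 0.308 + 0.000) = min(1, 0.692) = 0.692
~(u -> ~(((u /\ u) /\ (0 /\ ~(v & u))) -> ~u)) = 1 − 0.692 = 0.308

0.308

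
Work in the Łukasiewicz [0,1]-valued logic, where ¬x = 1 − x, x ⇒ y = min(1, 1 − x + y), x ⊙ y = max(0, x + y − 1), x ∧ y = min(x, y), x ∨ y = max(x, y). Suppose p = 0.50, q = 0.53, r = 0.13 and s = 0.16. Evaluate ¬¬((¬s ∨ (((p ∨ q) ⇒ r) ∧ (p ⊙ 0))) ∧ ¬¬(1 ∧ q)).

¬s = 1 − 0.16 = 0.84
p ∨ q = max(0.50, 0.53) = 0.53
(p ∨ q) ⇒ r = min(1, 1 − 0.53 + 0.13) = min(1, 0.60) = 0.60
p ⊙ 0 = max(0, 0.50 + 0.00 − 1) = max(0, -0.50) = 0.00
((p ∨ q) ⇒ r) ∧ (p ⊙ 0) = min(0.60, 0.00) = 0.00
¬s ∨ (((p ∨ q) ⇒ r) ∧ (p ⊙ 0)) = max(0.84, 0.00) = 0.84
1 ∧ q = min(1.00, 0.53) = 0.53
¬(1 ∧ q) = 1 − 0.53 = 0.47
¬¬(1 ∧ q) = 1 − 0.47 = 0.53
(¬s ∨ (((p ∨ q) ⇒ r) ∧ (p ⊙ 0))) ∧ ¬¬(1 ∧ q) = min(0.84, 0.53) = 0.53
¬((¬s ∨ (((p ∨ q) ⇒ r) ∧ (p ⊙ 0))) ∧ ¬¬(1 ∧ q)) = 1 − 0.53 = 0.47
¬¬((¬s ∨ (((p ∨ q) ⇒ r) ∧ (p ⊙ 0))) ∧ ¬¬(1 ∧ q)) = 1 − 0.47 = 0.53

0.53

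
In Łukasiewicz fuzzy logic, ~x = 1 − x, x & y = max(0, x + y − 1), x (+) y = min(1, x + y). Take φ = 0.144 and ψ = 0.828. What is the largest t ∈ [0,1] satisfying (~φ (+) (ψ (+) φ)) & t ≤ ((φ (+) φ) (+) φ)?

~φ = 1 − 0.144 = 0.856
ψ (+) φ = min(1, 0.828 + 0.144) = min(1, 0.972) = 0.972
~φ (+) (ψ (+) φ) = min(1, 0.856 + 0.972) = min(1, 1.828) = 1.000
So the left factor is ~φ (+) (ψ (+) φ) = 1.000.
φ (+) φ = min(1, 0.144 + 0.144) = min(1, 0.288) = 0.288
(φ (+) φ) (+) φ = min(1, 0.288 + 0.144) = min(1, 0.432) = 0.432
So the right-hand bound is (φ (+) φ) (+) φ = 0.432.
The residuum of the Łukasiewicz t-norm gives the supremum: min(1, 1 − 1.000 + 0.432).
1 − 1.000 + 0.432 = 0.432, so t = min(1, 0.432) = 0.432.
Check: 1.000 & 0.432 = max(0, 0.432) = 0.432 ≤ 0.432.

0.432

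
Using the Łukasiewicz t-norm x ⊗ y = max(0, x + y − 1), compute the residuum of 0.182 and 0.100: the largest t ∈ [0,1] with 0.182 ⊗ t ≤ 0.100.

The residuum of the Łukasiewicz t-norm gives the supremum: min(1, 1 − 0.182 + 0.100).
1 − 0.182 + 0.100 = 0.918, so t = min(1, 0.918) = 0.918.
Check: 0.182 ⊗ 0.918 = max(0, 0.100) = 0.100 ≤ 0.100.

0.918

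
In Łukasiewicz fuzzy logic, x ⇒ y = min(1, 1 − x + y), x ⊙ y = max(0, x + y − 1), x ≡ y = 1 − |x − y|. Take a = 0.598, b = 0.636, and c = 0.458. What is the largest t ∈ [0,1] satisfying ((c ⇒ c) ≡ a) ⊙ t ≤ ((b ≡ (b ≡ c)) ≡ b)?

c ⇒ c = min(1, 1 − 0.458 + 0.458) = min(1, 1.000) = 1.000
(c ⇒ c) ≡ a = 1 − |1.000 − 0.598| = 1 − 0.402 = 0.598
So the left factor is (c ⇒ c) ≡ a = 0.598.
b ≡ c = 1 − |0.636 − 0.458| = 1 − 0.178 = 0.822
b ≡ (b ≡ c) = 1 − |0.636 − 0.822| = 1 − 0.186 = 0.814
(b ≡ (b ≡ c)) ≡ b = 1 − |0.814 − 0.636| = 1 − 0.178 = 0.822
So the right-hand bound is (b ≡ (b ≡ c)) ≡ b = 0.822.
The residuum of the Łukasiewicz t-norm gives the supremum: min(1, 1 − 0.598 + 0.822).
1 − 0.598 + 0.822 = 1.224, so t = min(1, 1.224) = 1.000.
Check: 0.598 ⊙ 1.000 = max(0, 0.598) = 0.598 ≤ 0.822.

1.000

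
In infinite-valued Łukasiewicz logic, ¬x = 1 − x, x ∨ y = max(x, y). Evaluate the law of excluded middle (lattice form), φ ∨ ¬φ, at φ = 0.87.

¬φ = 1 − 0.87 = 0.13
φ ∨ ¬φ = max(0.87, 0.13) = 0.87
(The value 0.87 < 1 shows this instance is not satisfied; not a Ł∞-tautology — its value is max(a, 1−a).)

0.87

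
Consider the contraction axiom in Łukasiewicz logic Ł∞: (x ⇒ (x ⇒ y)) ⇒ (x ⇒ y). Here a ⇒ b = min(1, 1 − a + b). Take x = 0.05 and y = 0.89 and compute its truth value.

x ⇒ y = min(1, 1 − 0.05 + 0.89) = min(1, 1.84) = 1.00
x ⇒ (x ⇒ y) = min(1, 1 − 0.05 + 1.00) = min(1, 1.95) = 1.00
(x ⇒ (x ⇒ y)) ⇒ (x ⇒ y) = min(1, 1 − 1.00 + 1.00) = min(1, 1.00) = 1.00

1.00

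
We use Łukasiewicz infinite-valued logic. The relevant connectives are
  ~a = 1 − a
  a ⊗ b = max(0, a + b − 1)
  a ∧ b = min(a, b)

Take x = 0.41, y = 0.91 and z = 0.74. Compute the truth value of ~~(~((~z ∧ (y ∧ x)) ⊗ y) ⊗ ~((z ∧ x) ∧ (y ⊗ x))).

~z = 1 − 0.74 = 0.26
y ∧ x = min(0.91, 0.41) = 0.41
~z ∧ (y ∧ x) = min(0.26, 0.41) = 0.26
(~z ∧ (y ∧ x)) ⊗ y = max(0, 0.26 + 0.91 − 1) = max(0, 0.17) = 0.17
~((~z ∧ (y ∧ x)) ⊗ y) = 1 − 0.17 = 0.83
z ∧ x = min(0.74, 0.41) = 0.41
y ⊗ x = max(0, 0.91 + 0.41 − 1) = max(0, 0.32) = 0.32
(z ∧ x) ∧ (y ⊗ x) = min(0.41, 0.32) = 0.32
~((z ∧ x) ∧ (y ⊗ x)) = 1 − 0.32 = 0.68
~((~z ∧ (y ∧ x)) ⊗ y) ⊗ ~((z ∧ x) ∧ (y ⊗ x)) = max(0, 0.83 + 0.68 − 1) = max(0, 0.51) = 0.51
~(~((~z ∧ (y ∧ x)) ⊗ y) ⊗ ~((z ∧ x) ∧ (y ⊗ x))) = 1 − 0.51 = 0.49
~~(~((~z ∧ (y ∧ x)) ⊗ y) ⊗ ~((z ∧ x) ∧ (y ⊗ x))) = 1 − 0.49 = 0.51

0.51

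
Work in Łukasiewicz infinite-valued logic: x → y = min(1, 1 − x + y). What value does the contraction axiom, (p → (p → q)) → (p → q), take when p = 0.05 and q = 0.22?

1.00

p → q = min(1, 1 − 0.05 + 0.22) = min(1, 1.17) = 1.00
p → (p → q) = min(1, 1 − 0.05 + 1.00) = min(1, 1.95) = 1.00
(p → (p → q)) → (p → q) = min(1, 1 − 1.00 + 1.00) = min(1, 1.00) = 1.00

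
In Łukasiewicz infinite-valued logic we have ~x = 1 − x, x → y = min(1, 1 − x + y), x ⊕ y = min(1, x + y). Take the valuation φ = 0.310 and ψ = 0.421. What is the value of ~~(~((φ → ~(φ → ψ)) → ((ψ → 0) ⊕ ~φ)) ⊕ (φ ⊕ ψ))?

0.731

φ → ψ = min(1, 1 − 0.310 + 0.421) = min(1, 1.111) = 1.000
~(φ → ψ) = 1 − 1.000 = 0.000
φ → ~(φ → ψ) = min(1, 1 − 0.310 + 0.000) = min(1, 0.690) = 0.690
ψ → 0 = min(1, 1 − 0.421 + 0.000) = min(1, 0.579) = 0.579
~φ = 1 − 0.310 = 0.690
(ψ → 0) ⊕ ~φ = min(1, 0.579 + 0.690) = min(1, 1.269) = 1.000
(φ → ~(φ → ψ)) → ((ψ → 0) ⊕ ~φ) = min(1, 1 − 0.690 + 1.000) = min(1, 1.310) = 1.000
~((φ → ~(φ → ψ)) → ((ψ → 0) ⊕ ~φ)) = 1 − 1.000 = 0.000
φ ⊕ ψ = min(1, 0.310 + 0.421) = min(1, 0.731) = 0.731
~((φ → ~(φ → ψ)) → ((ψ → 0) ⊕ ~φ)) ⊕ (φ ⊕ ψ) = min(1, 0.000 + 0.731) = min(1, 0.731) = 0.731
~(~((φ → ~(φ → ψ)) → ((ψ → 0) ⊕ ~φ)) ⊕ (φ ⊕ ψ)) = 1 − 0.731 = 0.269
~~(~((φ → ~(φ → ψ)) → ((ψ → 0) ⊕ ~φ)) ⊕ (φ ⊕ ψ)) = 1 − 0.269 = 0.731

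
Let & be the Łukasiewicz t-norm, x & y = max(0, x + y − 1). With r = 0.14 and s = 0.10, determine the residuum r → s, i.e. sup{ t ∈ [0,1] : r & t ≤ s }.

0.96

The residuum of the Łukasiewicz t-norm gives the supremum: min(1, 1 − 0.14 + 0.10).
1 − 0.14 + 0.10 = 0.96, so t = min(1, 0.96) = 0.96.
Check: 0.14 & 0.96 = max(0, 0.10) = 0.10 ≤ 0.10.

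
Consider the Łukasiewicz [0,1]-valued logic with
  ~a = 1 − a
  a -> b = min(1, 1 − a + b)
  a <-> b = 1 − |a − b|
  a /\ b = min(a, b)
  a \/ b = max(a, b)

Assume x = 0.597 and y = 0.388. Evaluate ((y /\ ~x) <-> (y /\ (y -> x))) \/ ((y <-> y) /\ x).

1.000

~x = 1 − 0.597 = 0.403
y /\ ~x = min(0.388, 0.403) = 0.388
y -> x = min(1, 1 − 0.388 + 0.597) = min(1, 1.209) = 1.000
y /\ (y -> x) = min(0.388, 1.000) = 0.388
(y /\ ~x) <-> (y /\ (y -> x)) = 1 − |0.388 − 0.388| = 1 − 0.000 = 1.000
y <-> y = 1 − |0.388 − 0.388| = 1 − 0.000 = 1.000
(y <-> y) /\ x = min(1.000, 0.597) = 0.597
((y /\ ~x) <-> (y /\ (y -> x))) \/ ((y <-> y) /\ x) = max(1.000, 0.597) = 1.000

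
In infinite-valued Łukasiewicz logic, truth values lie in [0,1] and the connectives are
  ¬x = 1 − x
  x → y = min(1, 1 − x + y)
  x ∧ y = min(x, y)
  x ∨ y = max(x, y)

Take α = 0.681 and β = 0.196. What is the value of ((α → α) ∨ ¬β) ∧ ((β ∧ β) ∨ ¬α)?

α → α = min(1, 1 − 0.681 + 0.681) = min(1, 1.000) = 1.000
¬β = 1 − 0.196 = 0.804
(α → α) ∨ ¬β = max(1.000, 0.804) = 1.000
β ∧ β = min(0.196, 0.196) = 0.196
¬α = 1 − 0.681 = 0.319
(β ∧ β) ∨ ¬α = max(0.196, 0.319) = 0.319
((α → α) ∨ ¬β) ∧ ((β ∧ β) ∨ ¬α) = min(1.000, 0.319) = 0.319

0.319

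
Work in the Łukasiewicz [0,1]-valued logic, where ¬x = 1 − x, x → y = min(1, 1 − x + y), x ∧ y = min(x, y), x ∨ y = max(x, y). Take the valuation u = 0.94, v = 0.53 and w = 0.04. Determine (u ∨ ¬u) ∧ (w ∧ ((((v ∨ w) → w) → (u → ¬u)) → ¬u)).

0.04

¬u = 1 − 0.94 = 0.06
u ∨ ¬u = max(0.94, 0.06) = 0.94
v ∨ w = max(0.53, 0.04) = 0.53
(v ∨ w) → w = min(1, 1 − 0.53 + 0.04) = min(1, 0.51) = 0.51
u → ¬u = min(1, 1 − 0.94 + 0.06) = min(1, 0.12) = 0.12
((v ∨ w) → w) → (u → ¬u) = min(1, 1 − 0.51 + 0.12) = min(1, 0.61) = 0.61
(((v ∨ w) → w) → (u → ¬u)) → ¬u = min(1, 1 − 0.61 + 0.06) = min(1, 0.45) = 0.45
w ∧ ((((v ∨ w) → w) → (u → ¬u)) → ¬u) = min(0.04, 0.45) = 0.04
(u ∨ ¬u) ∧ (w ∧ ((((v ∨ w) → w) → (u → ¬u)) → ¬u)) = min(0.94, 0.04) = 0.04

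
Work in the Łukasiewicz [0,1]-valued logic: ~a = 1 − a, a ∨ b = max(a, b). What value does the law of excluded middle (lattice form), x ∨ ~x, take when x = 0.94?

0.94

~x = 1 − 0.94 = 0.06
x ∨ ~x = max(0.94, 0.06) = 0.94
(The value 0.94 < 1 shows this instance is not satisfied; not a Ł∞-tautology — its value is max(a, 1−a).)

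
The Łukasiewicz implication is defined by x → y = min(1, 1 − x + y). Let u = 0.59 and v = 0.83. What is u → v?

u → v = min(1, 1 − 0.59 + 0.83) = min(1, 1.24) = 1.00
For comparison, the Gödel implication (1 if x ≤ y else y) would give 1.00.

1.00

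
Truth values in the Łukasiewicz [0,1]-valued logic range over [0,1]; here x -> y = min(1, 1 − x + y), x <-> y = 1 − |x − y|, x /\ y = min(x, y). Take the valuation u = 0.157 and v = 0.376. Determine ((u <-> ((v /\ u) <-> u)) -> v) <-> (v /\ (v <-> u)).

v /\ u = min(0.376, 0.157) = 0.157
(v /\ u) <-> u = 1 − |0.157 − 0.157| = 1 − 0.000 = 1.000
u <-> ((v /\ u) <-> u) = 1 − |0.157 − 1.000| = 1 − 0.843 = 0.157
(u <-> ((v /\ u) <-> u)) -> v = min(1, 1 − 0.157 + 0.376) = min(1, 1.219) = 1.000
v <-> u = 1 − |0.376 − 0.157| = 1 − 0.219 = 0.781
v /\ (v <-> u) = min(0.376, 0.781) = 0.376
((u <-> ((v /\ u) <-> u)) -> v) <-> (v /\ (v <-> u)) = 1 − |1.000 − 0.376| = 1 − 0.624 = 0.376

0.376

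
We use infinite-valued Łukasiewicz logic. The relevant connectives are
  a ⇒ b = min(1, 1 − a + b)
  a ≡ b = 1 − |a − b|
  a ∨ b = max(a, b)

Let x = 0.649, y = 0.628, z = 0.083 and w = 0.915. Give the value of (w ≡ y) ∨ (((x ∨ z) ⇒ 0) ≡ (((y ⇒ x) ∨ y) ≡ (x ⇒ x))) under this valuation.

w ≡ y = 1 − |0.915 − 0.628| = 1 − 0.287 = 0.713
x ∨ z = max(0.649, 0.083) = 0.649
(x ∨ z) ⇒ 0 = min(1, 1 − 0.649 + 0.000) = min(1, 0.351) = 0.351
y ⇒ x = min(1, 1 − 0.628 + 0.649) = min(1, 1.021) = 1.000
(y ⇒ x) ∨ y = max(1.000, 0.628) = 1.000
x ⇒ x = min(1, 1 − 0.649 + 0.649) = min(1, 1.000) = 1.000
((y ⇒ x) ∨ y) ≡ (x ⇒ x) = 1 − |1.000 − 1.000| = 1 − 0.000 = 1.000
((x ∨ z) ⇒ 0) ≡ (((y ⇒ x) ∨ y) ≡ (x ⇒ x)) = 1 − |0.351 − 1.000| = 1 − 0.649 = 0.351
(w ≡ y) ∨ (((x ∨ z) ⇒ 0) ≡ (((y ⇒ x) ∨ y) ≡ (x ⇒ x))) = max(0.713, 0.351) = 0.713

0.713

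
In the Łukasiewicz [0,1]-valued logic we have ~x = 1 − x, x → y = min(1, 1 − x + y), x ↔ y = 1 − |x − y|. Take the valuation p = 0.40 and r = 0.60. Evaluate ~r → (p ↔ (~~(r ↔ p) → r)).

1.00

~r = 1 − 0.60 = 0.40
r ↔ p = 1 − |0.60 − 0.40| = 1 − 0.20 = 0.80
~(r ↔ p) = 1 − 0.80 = 0.20
~~(r ↔ p) = 1 − 0.20 = 0.80
~~(r ↔ p) → r = min(1, 1 − 0.80 + 0.60) = min(1, 0.80) = 0.80
p ↔ (~~(r ↔ p) → r) = 1 − |0.40 − 0.80| = 1 − 0.40 = 0.60
~r → (p ↔ (~~(r ↔ p) → r)) = min(1, 1 − 0.40 + 0.60) = min(1, 1.20) = 1.00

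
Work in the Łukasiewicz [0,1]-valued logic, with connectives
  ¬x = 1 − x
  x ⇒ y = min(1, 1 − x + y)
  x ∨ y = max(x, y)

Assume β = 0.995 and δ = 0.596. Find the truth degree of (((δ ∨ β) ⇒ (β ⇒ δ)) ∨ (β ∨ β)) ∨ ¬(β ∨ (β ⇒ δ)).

δ ∨ β = max(0.596, 0.995) = 0.995
β ⇒ δ = min(1, 1 − 0.995 + 0.596) = min(1, 0.601) = 0.601
(δ ∨ β) ⇒ (β ⇒ δ) = min(1, 1 − 0.995 + 0.601) = min(1, 0.606) = 0.606
β ∨ β = max(0.995, 0.995) = 0.995
((δ ∨ β) ⇒ (β ⇒ δ)) ∨ (β ∨ β) = max(0.606, 0.995) = 0.995
β ∨ (β ⇒ δ) = max(0.995, 0.601) = 0.995
¬(β ∨ (β ⇒ δ)) = 1 − 0.995 = 0.005
(((δ ∨ β) ⇒ (β ⇒ δ)) ∨ (β ∨ β)) ∨ ¬(β ∨ (β ⇒ δ)) = max(0.995, 0.005) = 0.995

0.995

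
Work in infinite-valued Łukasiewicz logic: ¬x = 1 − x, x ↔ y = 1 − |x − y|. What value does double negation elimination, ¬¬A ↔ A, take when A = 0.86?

1.00

¬A = 1 − 0.86 = 0.14
¬¬A = 1 − 0.14 = 0.86
¬¬A ↔ A = 1 − |0.86 − 0.86| = 1 − 0.00 = 1.00
(As expected: always 1 in Ł∞ since negation is involutive.)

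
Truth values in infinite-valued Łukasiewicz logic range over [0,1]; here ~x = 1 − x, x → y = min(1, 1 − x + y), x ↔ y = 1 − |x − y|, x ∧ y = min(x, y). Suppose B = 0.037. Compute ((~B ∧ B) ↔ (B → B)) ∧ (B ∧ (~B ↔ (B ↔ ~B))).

0.037

~B = 1 − 0.037 = 0.963
~B ∧ B = min(0.963, 0.037) = 0.037
B → B = min(1, 1 − 0.037 + 0.037) = min(1, 1.000) = 1.000
(~B ∧ B) ↔ (B → B) = 1 − |0.037 − 1.000| = 1 − 0.963 = 0.037
B ↔ ~B = 1 − |0.037 − 0.963| = 1 − 0.926 = 0.074
~B ↔ (B ↔ ~B) = 1 − |0.963 − 0.074| = 1 − 0.889 = 0.111
B ∧ (~B ↔ (B ↔ ~B)) = min(0.037, 0.111) = 0.037
((~B ∧ B) ↔ (B → B)) ∧ (B ∧ (~B ↔ (B ↔ ~B))) = min(0.037, 0.037) = 0.037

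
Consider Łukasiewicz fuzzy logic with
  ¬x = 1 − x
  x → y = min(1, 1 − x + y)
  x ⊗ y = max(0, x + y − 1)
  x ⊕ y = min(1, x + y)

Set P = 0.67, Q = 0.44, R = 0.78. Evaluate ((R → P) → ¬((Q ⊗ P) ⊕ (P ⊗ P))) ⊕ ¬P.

R → P = min(1, 1 − 0.78 + 0.67) = min(1, 0.89) = 0.89
Q ⊗ P = max(0, 0.44 + 0.67 − 1) = max(0, 0.11) = 0.11
P ⊗ P = max(0, 0.67 + 0.67 − 1) = max(0, 0.34) = 0.34
(Q ⊗ P) ⊕ (P ⊗ P) = min(1, 0.11 + 0.34) = min(1, 0.45) = 0.45
¬((Q ⊗ P) ⊕ (P ⊗ P)) = 1 − 0.45 = 0.55
(R → P) → ¬((Q ⊗ P) ⊕ (P ⊗ P)) = min(1, 1 − 0.89 + 0.55) = min(1, 0.66) = 0.66
¬P = 1 − 0.67 = 0.33
((R → P) → ¬((Q ⊗ P) ⊕ (P ⊗ P))) ⊕ ¬P = min(1, 0.66 + 0.33) = min(1, 0.99) = 0.99

0.99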